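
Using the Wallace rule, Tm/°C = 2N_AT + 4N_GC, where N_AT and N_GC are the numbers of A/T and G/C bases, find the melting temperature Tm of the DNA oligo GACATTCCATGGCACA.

48°C

Counting bases: A=5, T=3, G=3, C=5
AT pairs contribute 8, GC pairs contribute 8.
Tm = 2(8) + 4(8) = 16 + 32 = 48°C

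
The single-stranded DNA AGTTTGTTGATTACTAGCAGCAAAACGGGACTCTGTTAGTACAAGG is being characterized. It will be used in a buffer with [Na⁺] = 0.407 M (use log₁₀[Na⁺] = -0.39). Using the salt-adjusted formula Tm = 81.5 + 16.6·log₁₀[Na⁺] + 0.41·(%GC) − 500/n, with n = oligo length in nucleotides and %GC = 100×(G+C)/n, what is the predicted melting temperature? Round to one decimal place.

81.1°C

Length n = 46. Base counts: A=14, G=12, C=7, T=13
G+C = 19, so %GC = 19/46 × 100 = 41.304%
Salt term: 16.6 × (-0.39) = -6.474
GC term: 0.41 × 41.304 = 16.935; length term: −500/46 = −10.87
Tm = 81.5 + (-6.474) + 16.935 − 10.87 = 81.091 → 81.1°C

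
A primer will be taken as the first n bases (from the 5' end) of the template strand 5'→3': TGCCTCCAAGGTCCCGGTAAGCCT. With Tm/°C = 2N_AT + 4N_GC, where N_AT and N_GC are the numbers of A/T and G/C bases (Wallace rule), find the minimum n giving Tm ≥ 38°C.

First 11 bases: TGCCTCCAAGG → Tm = 36°C (< 38°C)
First 12 bases: TGCCTCCAAGGT → Tm = 38°C (≥ 38°C)
Each additional base adds 2°C (A/T) or 4°C (G/C), so Tm is non-decreasing in n; n = 12 is the first length to reach 38°C.

n = 12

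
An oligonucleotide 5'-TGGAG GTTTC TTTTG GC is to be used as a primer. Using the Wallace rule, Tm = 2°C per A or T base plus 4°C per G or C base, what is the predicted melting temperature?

Base counts: A=1, T=8, G=6, C=2
AT pairs contribute 9, GC pairs contribute 8.
Tm = 4·8 + 2·9 = 32 + 18 = 50°C

50°C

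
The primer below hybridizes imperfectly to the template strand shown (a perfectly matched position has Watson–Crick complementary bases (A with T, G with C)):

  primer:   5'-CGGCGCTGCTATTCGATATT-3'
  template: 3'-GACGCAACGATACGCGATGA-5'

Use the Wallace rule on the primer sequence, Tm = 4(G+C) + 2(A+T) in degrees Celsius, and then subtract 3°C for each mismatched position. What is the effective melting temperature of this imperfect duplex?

45°C

Primer base counts: A=3, T=7, G=5, C=5 → A+T=10, G+C=10
Perfect-match Tm = 2(10) + 4(10) = 20 + 40 = 60°C
Mismatches (positions where the bases are not complementary): 5 (at positions 2, 6, 13, 16, 19)
Effective Tm = 60 − 5×3 = 60 − 15 = 45°C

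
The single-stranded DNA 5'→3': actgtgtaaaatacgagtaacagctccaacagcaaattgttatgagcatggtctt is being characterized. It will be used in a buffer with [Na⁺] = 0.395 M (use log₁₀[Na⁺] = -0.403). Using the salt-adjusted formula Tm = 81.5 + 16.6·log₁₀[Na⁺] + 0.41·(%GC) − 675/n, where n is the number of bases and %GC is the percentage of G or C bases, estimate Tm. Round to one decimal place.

Length n = 55. Scanning the sequence gives A=19, T=15, C=10, G=11.
G+C = 21, so %GC = 21/55 × 100 = 38.182%
Salt term: 16.6 × (-0.403) = -6.69
GC term: 0.41 × 38.182 = 15.655; length term: −675/55 = −12.273
Tm = 81.5 + (-6.69) + 15.655 − 12.273 = 78.192 → 78.2°C

78.2°C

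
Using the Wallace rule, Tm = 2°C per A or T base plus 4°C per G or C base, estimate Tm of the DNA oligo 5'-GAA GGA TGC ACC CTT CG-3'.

Counting bases: T=3, G=5, C=5, A=4
AT pairs contribute 7, GC pairs contribute 10.
Tm = 4·10 + 2·7 = 40 + 14 = 54°C

54°C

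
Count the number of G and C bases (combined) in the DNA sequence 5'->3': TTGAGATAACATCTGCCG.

8

Scanning the sequence gives C=4, A=5, G=4, T=5.
Total G or C: 4 + 4 = 8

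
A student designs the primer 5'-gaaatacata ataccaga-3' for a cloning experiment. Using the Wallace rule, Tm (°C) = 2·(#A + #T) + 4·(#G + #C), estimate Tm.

Counting bases: G=2, T=3, A=10, C=3
A+T = 13, G+C = 5
Tm = 4·5 + 2·13 = 20 + 26 = 46°C

46°C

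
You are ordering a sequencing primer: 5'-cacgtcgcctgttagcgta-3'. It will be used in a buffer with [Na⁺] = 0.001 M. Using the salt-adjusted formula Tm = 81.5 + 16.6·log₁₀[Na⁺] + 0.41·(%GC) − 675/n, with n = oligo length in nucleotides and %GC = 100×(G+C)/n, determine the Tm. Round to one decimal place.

Length n = 19. Scanning the sequence gives G=5, T=5, A=3, C=6.
G+C = 11, so %GC = 11/19 × 100 = 57.895%
Salt term: 16.6 × (-3) = -49.8
GC term: 0.41 × 57.895 = 23.737; length term: −675/19 = −35.526
Tm = 81.5 + (-49.8) + 23.737 − 35.526 = 19.911 → 19.9°C

19.9°C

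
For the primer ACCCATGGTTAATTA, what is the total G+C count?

5

T=5, G=2, A=5, C=3
G+C = 2 + 3 = 5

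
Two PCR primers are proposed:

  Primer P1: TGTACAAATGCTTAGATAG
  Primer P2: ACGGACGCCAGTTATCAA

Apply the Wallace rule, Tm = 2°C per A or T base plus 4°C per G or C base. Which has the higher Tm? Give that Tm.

Primer P1: A+T=13, G+C=6 → Tm = 2(13)+4(6) = 50°C
Primer P2: A+T=9, G+C=9 → Tm = 2(9)+4(9) = 54°C
50°C vs 54°C → primer P2 is higher.

Primer P2, 54°C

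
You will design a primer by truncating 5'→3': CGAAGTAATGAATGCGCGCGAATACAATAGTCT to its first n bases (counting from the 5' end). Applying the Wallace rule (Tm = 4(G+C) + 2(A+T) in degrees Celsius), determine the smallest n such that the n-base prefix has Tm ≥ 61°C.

First 19 bases: CGAAGTAATGAATGCGCGC → Tm = 58°C (< 61°C)
First 20 bases: CGAAGTAATGAATGCGCGCG → Tm = 62°C (≥ 61°C)
Since every base adds ≥2°C, Tm only increases with n, so the threshold is first crossed at n = 20.

n = 20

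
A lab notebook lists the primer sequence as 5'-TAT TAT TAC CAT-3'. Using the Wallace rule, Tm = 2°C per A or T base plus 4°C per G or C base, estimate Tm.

28°C

A=4, T=6, G=0, C=2
So N_AT = 10 and N_GC = 2.
Tm = 2(10) + 4(2) = 20 + 8 = 28°C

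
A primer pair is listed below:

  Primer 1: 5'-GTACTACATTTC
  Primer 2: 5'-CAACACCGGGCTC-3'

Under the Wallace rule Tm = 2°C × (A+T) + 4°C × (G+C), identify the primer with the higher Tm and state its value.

Primer 2, 44°C

Primer 1: A+T=8, G+C=4 → Tm = 2(8)+4(4) = 32°C
Primer 2: A+T=4, G+C=9 → Tm = 2(4)+4(9) = 44°C
32°C vs 44°C → primer 2 is higher.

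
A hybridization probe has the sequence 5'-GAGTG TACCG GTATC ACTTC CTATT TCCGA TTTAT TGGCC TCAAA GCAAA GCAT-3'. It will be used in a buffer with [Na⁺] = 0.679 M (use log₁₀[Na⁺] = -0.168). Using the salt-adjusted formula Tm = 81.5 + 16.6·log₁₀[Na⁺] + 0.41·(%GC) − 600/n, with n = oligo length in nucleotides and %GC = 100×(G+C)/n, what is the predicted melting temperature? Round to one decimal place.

85.1°C

Length n = 54. Counting bases: T=17, G=10, C=13, A=14
G+C = 23, so %GC = 23/54 × 100 = 42.593%
Salt term: 16.6 × (-0.168) = -2.789
GC term: 0.41 × 42.593 = 17.463; length term: −600/54 = −11.111
Tm = 81.5 + (-2.789) + 17.463 − 11.111 = 85.063 → 85.1°C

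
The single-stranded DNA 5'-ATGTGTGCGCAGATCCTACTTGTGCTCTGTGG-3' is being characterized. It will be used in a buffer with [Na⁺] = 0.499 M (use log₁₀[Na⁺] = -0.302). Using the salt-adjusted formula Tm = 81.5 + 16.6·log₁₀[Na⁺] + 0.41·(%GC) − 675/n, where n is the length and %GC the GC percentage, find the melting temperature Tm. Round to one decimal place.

Length n = 32. T=11, A=4, G=10, C=7
G+C = 17, so %GC = 17/32 × 100 = 53.125%
Salt term: 16.6 × (-0.302) = -5.013
GC term: 0.41 × 53.125 = 21.781; length term: −675/32 = −21.094
Tm = 81.5 + (-5.013) + 21.781 − 21.094 = 77.174 → 77.2°C

77.2°C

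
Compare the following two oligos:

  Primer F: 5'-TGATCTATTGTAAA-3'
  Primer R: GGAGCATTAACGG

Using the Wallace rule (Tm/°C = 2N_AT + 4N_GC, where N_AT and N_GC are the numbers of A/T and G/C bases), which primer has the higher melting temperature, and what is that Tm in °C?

Primer R, 40°C

Primer F: A+T=11, G+C=3 → Tm = 2(11)+4(3) = 34°C
Primer R: A+T=6, G+C=7 → Tm = 2(6)+4(7) = 40°C
34°C vs 40°C → primer R is higher.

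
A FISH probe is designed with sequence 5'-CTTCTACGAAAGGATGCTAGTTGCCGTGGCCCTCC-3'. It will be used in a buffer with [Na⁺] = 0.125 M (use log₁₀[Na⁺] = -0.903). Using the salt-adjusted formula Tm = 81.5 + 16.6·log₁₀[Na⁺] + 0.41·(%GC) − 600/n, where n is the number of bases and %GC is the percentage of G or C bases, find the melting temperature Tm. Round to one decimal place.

Length n = 35. Base counts: T=9, G=9, C=11, A=6
G+C = 20, so %GC = 20/35 × 100 = 57.143%
Salt term: 16.6 × (-0.903) = -14.99
GC term: 0.41 × 57.143 = 23.429; length term: −600/35 = −17.143
Tm = 81.5 + (-14.99) + 23.429 − 17.143 = 72.796 → 72.8°C

72.8°C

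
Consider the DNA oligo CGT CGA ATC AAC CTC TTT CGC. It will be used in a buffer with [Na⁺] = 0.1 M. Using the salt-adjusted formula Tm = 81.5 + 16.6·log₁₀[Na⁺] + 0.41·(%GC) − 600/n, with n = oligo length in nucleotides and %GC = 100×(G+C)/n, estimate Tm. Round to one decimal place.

Length n = 21. Scanning the sequence gives A=4, C=8, G=3, T=6.
G+C = 11, so %GC = 11/21 × 100 = 52.381%
Salt term: 16.6 × (-1) = -16.6
GC term: 0.41 × 52.381 = 21.476; length term: −600/21 = −28.571
Tm = 81.5 + (-16.6) + 21.476 − 28.571 = 57.805 → 57.8°C

57.8°C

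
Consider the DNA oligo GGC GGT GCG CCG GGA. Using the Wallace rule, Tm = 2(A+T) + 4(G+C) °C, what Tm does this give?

Scanning the sequence gives A=1, T=1, C=4, G=9.
AT pairs contribute 2, GC pairs contribute 13.
Tm = 2(2) + 4(13) = 4 + 52 = 56°C

56°C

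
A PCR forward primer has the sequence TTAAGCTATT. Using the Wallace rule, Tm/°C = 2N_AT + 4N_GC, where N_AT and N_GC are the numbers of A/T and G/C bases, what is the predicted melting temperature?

C=1, G=1, A=3, T=5
AT pairs contribute 8, GC pairs contribute 2.
Tm = 2×8 + 4×2 = 24°C

24°C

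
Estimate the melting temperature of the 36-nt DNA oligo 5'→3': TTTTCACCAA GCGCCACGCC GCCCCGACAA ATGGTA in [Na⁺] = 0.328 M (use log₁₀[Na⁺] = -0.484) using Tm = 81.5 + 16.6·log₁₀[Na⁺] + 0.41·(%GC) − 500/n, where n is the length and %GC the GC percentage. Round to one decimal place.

83.5°C

Length n = 36. Scanning the sequence gives C=14, A=9, G=7, T=6.
G+C = 21, so %GC = 21/36 × 100 = 58.333%
Salt term: 16.6 × (-0.484) = -8.034
GC term: 0.41 × 58.333 = 23.917; length term: −500/36 = −13.889
Tm = 81.5 + (-8.034) + 23.917 − 13.889 = 83.494 → 83.5°C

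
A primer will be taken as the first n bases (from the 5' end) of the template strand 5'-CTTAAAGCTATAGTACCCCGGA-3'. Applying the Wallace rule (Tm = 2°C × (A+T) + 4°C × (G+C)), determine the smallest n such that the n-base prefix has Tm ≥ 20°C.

First 7 bases: CTTAAAG → Tm = 18°C (< 20°C)
First 8 bases: CTTAAAGC → Tm = 22°C (≥ 20°C)
Each additional base adds 2°C (A/T) or 4°C (G/C), so Tm is non-decreasing in n; n = 8 is the first length to reach 20°C.

n = 8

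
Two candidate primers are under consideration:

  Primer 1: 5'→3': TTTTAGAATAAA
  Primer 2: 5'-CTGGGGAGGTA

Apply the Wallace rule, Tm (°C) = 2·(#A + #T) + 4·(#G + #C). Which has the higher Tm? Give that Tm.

Primer 1: A+T=11, G+C=1 → Tm = 2(11)+4(1) = 26°C
Primer 2: A+T=4, G+C=7 → Tm = 2(4)+4(7) = 36°C
26°C vs 36°C → primer 2 is higher.

Primer 2, 36°C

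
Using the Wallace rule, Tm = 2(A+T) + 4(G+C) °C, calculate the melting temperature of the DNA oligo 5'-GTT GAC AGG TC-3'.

34°C

Scanning the sequence gives C=2, T=3, A=2, G=4.
So N_AT = 5 and N_GC = 6.
Tm = 2(5) + 4(6) = 10 + 24 = 34°C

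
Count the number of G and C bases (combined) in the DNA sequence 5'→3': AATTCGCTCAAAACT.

5

C=4, A=6, T=4, G=1
Total G or C: 1 + 4 = 5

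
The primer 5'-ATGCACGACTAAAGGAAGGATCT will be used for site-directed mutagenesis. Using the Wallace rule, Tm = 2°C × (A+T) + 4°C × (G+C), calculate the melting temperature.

66°C

Base counts: T=4, C=4, A=9, G=6
So N_AT = 13 and N_GC = 10.
Tm = 4·10 + 2·13 = 40 + 26 = 66°C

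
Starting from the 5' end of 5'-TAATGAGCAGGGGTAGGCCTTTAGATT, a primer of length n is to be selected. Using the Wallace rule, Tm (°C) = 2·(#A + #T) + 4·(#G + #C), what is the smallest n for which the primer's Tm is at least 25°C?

n = 10

First 9 bases: TAATGAGCA → Tm = 24°C (< 25°C)
First 10 bases: TAATGAGCAG → Tm = 28°C (≥ 25°C)
Since every base adds ≥2°C, Tm only increases with n, so the threshold is first crossed at n = 10.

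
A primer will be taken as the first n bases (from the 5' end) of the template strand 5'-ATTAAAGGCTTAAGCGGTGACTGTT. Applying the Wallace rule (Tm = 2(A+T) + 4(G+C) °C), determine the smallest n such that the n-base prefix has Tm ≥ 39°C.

n = 15

First 14 bases: ATTAAAGGCTTAAG → Tm = 36°C (< 39°C)
First 15 bases: ATTAAAGGCTTAAGC → Tm = 40°C (≥ 39°C)
Since every base adds ≥2°C, Tm only increases with n, so the threshold is first crossed at n = 15.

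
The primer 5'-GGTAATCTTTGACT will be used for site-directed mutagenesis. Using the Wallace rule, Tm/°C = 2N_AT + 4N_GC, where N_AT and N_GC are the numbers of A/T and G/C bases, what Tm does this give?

G=3, T=6, C=2, A=3
So N_AT = 9 and N_GC = 5.
Tm = 4·5 + 2·9 = 20 + 18 = 38°C

38°C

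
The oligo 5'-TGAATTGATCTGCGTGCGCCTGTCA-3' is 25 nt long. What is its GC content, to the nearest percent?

A=4, G=7, C=6, T=8
G+C = 7 + 6 = 13 out of 25 bases
%GC = 13/25 × 100 = 52% ≈ 52%

52%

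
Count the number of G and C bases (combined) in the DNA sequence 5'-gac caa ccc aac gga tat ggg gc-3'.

Scanning the sequence gives C=7, G=7, T=2, A=7.
Total G or C: 7 + 7 = 14

14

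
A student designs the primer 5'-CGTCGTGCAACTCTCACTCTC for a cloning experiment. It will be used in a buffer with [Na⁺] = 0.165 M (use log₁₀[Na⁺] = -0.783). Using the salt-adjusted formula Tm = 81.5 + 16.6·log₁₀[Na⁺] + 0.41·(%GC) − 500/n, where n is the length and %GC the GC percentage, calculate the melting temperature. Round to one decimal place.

Length n = 21. Counting bases: A=3, C=9, G=3, T=6
G+C = 12, so %GC = 12/21 × 100 = 57.143%
Salt term: 16.6 × (-0.783) = -12.998
GC term: 0.41 × 57.143 = 23.429; length term: −500/21 = −23.81
Tm = 81.5 + (-12.998) + 23.429 − 23.81 = 68.121 → 68.1°C

68.1°C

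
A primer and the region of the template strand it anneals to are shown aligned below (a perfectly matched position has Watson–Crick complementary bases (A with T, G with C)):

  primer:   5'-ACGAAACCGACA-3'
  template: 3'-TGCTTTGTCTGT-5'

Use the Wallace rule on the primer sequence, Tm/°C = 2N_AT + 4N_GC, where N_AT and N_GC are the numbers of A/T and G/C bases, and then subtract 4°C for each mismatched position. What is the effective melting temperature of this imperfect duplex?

32°C

Primer base counts: A=6, T=0, G=2, C=4 → A+T=6, G+C=6
Perfect-match Tm = 2(6) + 4(6) = 12 + 24 = 36°C
Mismatches (positions where the bases are not complementary): 1 (at position 8)
Effective Tm = 36 − 1×4 = 36 − 4 = 32°C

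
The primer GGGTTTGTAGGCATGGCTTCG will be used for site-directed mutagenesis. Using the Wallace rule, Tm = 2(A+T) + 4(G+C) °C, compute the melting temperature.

Base counts: G=9, T=7, C=3, A=2
A+T = 9, G+C = 12
Tm = 4·12 + 2·9 = 48 + 18 = 66°C

66°C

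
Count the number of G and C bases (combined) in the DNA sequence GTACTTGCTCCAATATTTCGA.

8

C=5, T=8, G=3, A=5
G+C = 3 + 5 = 8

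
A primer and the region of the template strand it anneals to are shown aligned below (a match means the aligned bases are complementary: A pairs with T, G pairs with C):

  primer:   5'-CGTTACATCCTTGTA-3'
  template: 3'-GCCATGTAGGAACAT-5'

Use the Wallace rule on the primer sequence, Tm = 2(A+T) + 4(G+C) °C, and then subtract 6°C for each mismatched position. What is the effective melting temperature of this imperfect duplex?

Primer base counts: A=3, T=6, G=2, C=4 → A+T=9, G+C=6
Perfect-match Tm = 2(9) + 4(6) = 18 + 24 = 42°C
Mismatches (positions where the bases are not complementary): 1 (at position 3)
Effective Tm = 42 − 1×6 = 42 − 6 = 36°C

36°C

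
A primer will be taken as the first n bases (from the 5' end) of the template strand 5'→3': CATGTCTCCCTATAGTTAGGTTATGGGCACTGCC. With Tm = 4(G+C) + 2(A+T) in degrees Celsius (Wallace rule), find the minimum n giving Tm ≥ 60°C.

First 20 bases: CATGTCTCCCTATAGTTAGG → Tm = 58°C (< 60°C)
First 21 bases: CATGTCTCCCTATAGTTAGGT → Tm = 60°C (≥ 60°C)
Each additional base adds 2°C (A/T) or 4°C (G/C), so Tm is non-decreasing in n; n = 21 is the first length to reach 60°C.

n = 21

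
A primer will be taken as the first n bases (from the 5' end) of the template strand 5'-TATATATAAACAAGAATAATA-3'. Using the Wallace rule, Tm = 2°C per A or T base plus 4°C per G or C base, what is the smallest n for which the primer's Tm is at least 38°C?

First 16 bases: TATATATAAACAAGAA → Tm = 36°C (< 38°C)
First 17 bases: TATATATAAACAAGAAT → Tm = 38°C (≥ 38°C)
Each additional base adds 2°C (A/T) or 4°C (G/C), so Tm is non-decreasing in n; n = 17 is the first length to reach 38°C.

n = 17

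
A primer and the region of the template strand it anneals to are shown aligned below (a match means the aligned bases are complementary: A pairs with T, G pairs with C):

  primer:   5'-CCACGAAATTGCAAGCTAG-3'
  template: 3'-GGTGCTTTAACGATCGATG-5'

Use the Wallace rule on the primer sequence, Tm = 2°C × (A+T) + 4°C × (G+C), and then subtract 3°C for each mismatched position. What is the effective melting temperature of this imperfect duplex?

50°C

Primer base counts: A=7, T=3, G=4, C=5 → A+T=10, G+C=9
Perfect-match Tm = 2(10) + 4(9) = 20 + 36 = 56°C
Mismatches (positions where the bases are not complementary): 2 (at positions 13, 19)
Effective Tm = 56 − 2×3 = 56 − 6 = 50°C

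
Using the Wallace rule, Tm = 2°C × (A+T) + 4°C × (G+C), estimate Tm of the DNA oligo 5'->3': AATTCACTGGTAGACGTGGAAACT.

68°C

Scanning the sequence gives A=8, T=6, C=4, G=6.
AT pairs contribute 14, GC pairs contribute 10.
Tm = 4·10 + 2·14 = 40 + 28 = 68°C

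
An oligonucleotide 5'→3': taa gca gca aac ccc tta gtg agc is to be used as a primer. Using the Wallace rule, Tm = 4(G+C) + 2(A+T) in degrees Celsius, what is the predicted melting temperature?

72°C

Scanning the sequence gives G=5, T=4, C=7, A=8.
AT pairs contribute 12, GC pairs contribute 12.
Tm = 4·12 + 2·12 = 48 + 24 = 72°C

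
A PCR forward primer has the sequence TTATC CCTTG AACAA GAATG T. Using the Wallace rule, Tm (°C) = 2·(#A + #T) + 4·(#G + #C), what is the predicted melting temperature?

Counting bases: C=4, G=3, A=7, T=7
So N_AT = 14 and N_GC = 7.
Tm = 2(14) + 4(7) = 28 + 28 = 56°C

56°C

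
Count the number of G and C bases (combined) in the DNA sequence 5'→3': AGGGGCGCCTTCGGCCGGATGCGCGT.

20

Scanning the sequence gives C=8, T=4, A=2, G=12.
Total G or C: 12 + 8 = 20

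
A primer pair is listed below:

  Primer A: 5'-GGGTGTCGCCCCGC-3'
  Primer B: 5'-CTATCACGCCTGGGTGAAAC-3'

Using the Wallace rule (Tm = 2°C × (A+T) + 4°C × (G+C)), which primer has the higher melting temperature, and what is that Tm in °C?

Primer B, 62°C

Primer A: A+T=2, G+C=12 → Tm = 2(2)+4(12) = 52°C
Primer B: A+T=9, G+C=11 → Tm = 2(9)+4(11) = 62°C
52°C vs 62°C → primer B is higher.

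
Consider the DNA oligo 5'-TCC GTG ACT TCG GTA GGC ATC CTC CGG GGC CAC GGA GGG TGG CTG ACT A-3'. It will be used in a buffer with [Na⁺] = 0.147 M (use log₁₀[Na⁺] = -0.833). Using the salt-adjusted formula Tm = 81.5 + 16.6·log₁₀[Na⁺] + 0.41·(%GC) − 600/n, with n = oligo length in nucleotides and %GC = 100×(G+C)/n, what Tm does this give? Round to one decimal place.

82.2°C

Length n = 49. Scanning the sequence gives G=18, C=14, T=10, A=7.
G+C = 32, so %GC = 32/49 × 100 = 65.306%
Salt term: 16.6 × (-0.833) = -13.828
GC term: 0.41 × 65.306 = 26.775; length term: −600/49 = −12.245
Tm = 81.5 + (-13.828) + 26.775 − 12.245 = 82.202 → 82.2°C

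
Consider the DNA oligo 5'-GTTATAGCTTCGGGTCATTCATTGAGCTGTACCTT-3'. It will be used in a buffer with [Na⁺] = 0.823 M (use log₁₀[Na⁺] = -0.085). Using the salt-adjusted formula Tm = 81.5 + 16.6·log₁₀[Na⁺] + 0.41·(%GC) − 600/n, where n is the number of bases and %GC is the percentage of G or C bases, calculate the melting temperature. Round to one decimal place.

80.5°C

Length n = 35. Counting bases: A=6, T=14, G=8, C=7
G+C = 15, so %GC = 15/35 × 100 = 42.857%
Salt term: 16.6 × (-0.085) = -1.411
GC term: 0.41 × 42.857 = 17.571; length term: −600/35 = −17.143
Tm = 81.5 + (-1.411) + 17.571 − 17.143 = 80.517 → 80.5°C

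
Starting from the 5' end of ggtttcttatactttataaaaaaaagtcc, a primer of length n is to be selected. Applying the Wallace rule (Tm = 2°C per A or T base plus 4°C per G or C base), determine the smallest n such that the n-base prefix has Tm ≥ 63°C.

n = 27

First 26 bases: GGTTTCTTATACTTTATAAAAAAAAG → Tm = 62°C (< 63°C)
First 27 bases: GGTTTCTTATACTTTATAAAAAAAAGT → Tm = 64°C (≥ 63°C)
Each additional base adds 2°C (A/T) or 4°C (G/C), so Tm is non-decreasing in n; n = 27 is the first length to reach 63°C.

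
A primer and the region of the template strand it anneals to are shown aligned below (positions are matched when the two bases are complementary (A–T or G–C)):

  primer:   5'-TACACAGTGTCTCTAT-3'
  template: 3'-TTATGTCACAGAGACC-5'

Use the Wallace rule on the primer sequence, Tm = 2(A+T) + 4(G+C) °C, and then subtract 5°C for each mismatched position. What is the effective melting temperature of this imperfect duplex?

24°C

Primer base counts: A=4, T=6, G=2, C=4 → A+T=10, G+C=6
Perfect-match Tm = 2(10) + 4(6) = 20 + 24 = 44°C
Mismatches (positions where the bases are not complementary): 4 (at positions 1, 3, 15, 16)
Effective Tm = 44 − 4×5 = 44 − 20 = 24°C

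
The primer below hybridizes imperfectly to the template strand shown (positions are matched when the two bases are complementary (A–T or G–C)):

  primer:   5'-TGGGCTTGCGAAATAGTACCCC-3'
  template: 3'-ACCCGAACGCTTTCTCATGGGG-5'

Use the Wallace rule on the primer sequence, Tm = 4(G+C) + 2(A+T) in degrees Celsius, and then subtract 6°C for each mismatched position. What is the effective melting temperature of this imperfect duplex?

62°C

Primer base counts: A=5, T=5, G=6, C=6 → A+T=10, G+C=12
Perfect-match Tm = 2(10) + 4(12) = 20 + 48 = 68°C
Mismatches (positions where the bases are not complementary): 1 (at position 14)
Effective Tm = 68 − 1×6 = 68 − 6 = 62°C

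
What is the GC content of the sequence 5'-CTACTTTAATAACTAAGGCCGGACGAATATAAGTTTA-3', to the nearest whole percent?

32%

Counting bases: C=6, T=11, A=14, G=6
G+C = 6 + 6 = 12 out of 37 bases
%GC = 12/37 × 100 = 32.43% ≈ 32%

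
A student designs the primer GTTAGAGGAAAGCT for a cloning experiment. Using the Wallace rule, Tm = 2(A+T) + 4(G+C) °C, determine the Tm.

40°C

Base counts: C=1, A=5, T=3, G=5
So N_AT = 8 and N_GC = 6.
Tm = 4·6 + 2·8 = 24 + 16 = 40°C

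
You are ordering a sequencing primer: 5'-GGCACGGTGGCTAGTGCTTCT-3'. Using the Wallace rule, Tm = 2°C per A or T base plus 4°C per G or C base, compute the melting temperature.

68°C

C=5, G=8, A=2, T=6
A+T = 8, G+C = 13
Tm = 4·13 + 2·8 = 52 + 16 = 68°C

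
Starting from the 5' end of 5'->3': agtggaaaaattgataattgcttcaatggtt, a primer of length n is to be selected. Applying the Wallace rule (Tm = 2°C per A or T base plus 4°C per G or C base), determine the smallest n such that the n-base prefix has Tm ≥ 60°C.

First 23 bases: AGTGGAAAAATTGATAATTGCTT → Tm = 58°C (< 60°C)
First 24 bases: AGTGGAAAAATTGATAATTGCTTC → Tm = 62°C (≥ 60°C)
Each additional base adds 2°C (A/T) or 4°C (G/C), so Tm is non-decreasing in n; n = 24 is the first length to reach 60°C.

n = 24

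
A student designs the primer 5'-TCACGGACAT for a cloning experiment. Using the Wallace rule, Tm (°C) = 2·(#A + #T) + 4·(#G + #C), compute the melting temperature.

30°C

Scanning the sequence gives C=3, G=2, T=2, A=3.
So N_AT = 5 and N_GC = 5.
Tm = 2(5) + 4(5) = 10 + 20 = 30°C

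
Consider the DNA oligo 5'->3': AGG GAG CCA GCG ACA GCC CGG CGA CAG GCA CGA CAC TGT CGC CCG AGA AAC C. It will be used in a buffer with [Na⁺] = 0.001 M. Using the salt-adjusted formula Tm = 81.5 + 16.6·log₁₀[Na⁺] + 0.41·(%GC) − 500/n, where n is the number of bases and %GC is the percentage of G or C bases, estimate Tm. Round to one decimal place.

Length n = 52. Counting bases: G=17, C=19, A=14, T=2
G+C = 36, so %GC = 36/52 × 100 = 69.231%
Salt term: 16.6 × (-3) = -49.8
GC term: 0.41 × 69.231 = 28.385; length term: −500/52 = −9.615
Tm = 81.5 + (-49.8) + 28.385 − 9.615 = 50.47 → 50.5°C

50.5°C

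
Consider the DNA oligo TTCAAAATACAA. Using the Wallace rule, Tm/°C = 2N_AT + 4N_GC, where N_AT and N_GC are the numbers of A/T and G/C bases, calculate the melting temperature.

Counting bases: G=0, T=3, A=7, C=2
AT pairs contribute 10, GC pairs contribute 2.
Tm = 2×10 + 4×2 = 28°C

28°C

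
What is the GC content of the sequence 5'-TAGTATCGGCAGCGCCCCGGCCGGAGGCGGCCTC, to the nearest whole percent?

76%

Base counts: G=13, A=4, T=4, C=13
G+C = 13 + 13 = 26 out of 34 bases
%GC = 26/34 × 100 = 76.47% ≈ 76%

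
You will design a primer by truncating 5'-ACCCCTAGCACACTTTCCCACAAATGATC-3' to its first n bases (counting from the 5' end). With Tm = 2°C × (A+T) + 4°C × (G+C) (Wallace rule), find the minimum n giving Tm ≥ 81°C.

n = 28

First 27 bases: ACCCCTAGCACACTTTCCCACAAATGA → Tm = 80°C (< 81°C)
First 28 bases: ACCCCTAGCACACTTTCCCACAAATGAT → Tm = 82°C (≥ 81°C)
Since every base adds ≥2°C, Tm only increases with n, so the threshold is first crossed at n = 28.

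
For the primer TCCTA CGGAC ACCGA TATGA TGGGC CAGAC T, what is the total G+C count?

17

Scanning the sequence gives A=8, G=8, T=6, C=9.
G+C = 8 + 9 = 17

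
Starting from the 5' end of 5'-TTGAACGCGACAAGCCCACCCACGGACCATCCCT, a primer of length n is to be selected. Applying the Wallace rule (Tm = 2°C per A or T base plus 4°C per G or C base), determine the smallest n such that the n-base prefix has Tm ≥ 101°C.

First 31 bases: TTGAACGCGACAAGCCCACCCACGGACCATC → Tm = 100°C (< 101°C)
First 32 bases: TTGAACGCGACAAGCCCACCCACGGACCATCC → Tm = 104°C (≥ 101°C)
Since every base adds ≥2°C, Tm only increases with n, so the threshold is first crossed at n = 32.

n = 32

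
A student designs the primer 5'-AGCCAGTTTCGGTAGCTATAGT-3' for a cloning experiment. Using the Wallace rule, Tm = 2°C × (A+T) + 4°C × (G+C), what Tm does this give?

64°C

G=6, A=5, C=4, T=7
A+T = 12, G+C = 10
Tm = 4·10 + 2·12 = 40 + 24 = 64°C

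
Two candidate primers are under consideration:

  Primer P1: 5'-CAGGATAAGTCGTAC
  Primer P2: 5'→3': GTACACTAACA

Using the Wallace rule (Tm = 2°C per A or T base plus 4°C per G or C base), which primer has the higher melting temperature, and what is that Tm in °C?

Primer P1: A+T=8, G+C=7 → Tm = 2(8)+4(7) = 44°C
Primer P2: A+T=7, G+C=4 → Tm = 2(7)+4(4) = 30°C
44°C vs 30°C → primer P1 is higher.

Primer P1, 44°C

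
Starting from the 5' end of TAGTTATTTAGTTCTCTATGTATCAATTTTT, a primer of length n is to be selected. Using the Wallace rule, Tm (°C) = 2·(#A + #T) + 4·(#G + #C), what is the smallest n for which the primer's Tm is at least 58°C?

First 23 bases: TAGTTATTTAGTTCTCTATGTAT → Tm = 56°C (< 58°C)
First 24 bases: TAGTTATTTAGTTCTCTATGTATC → Tm = 60°C (≥ 58°C)
Each additional base adds 2°C (A/T) or 4°C (G/C), so Tm is non-decreasing in n; n = 24 is the first length to reach 58°C.

n = 24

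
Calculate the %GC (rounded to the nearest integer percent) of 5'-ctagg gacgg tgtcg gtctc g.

67%

Scanning the sequence gives T=5, A=2, G=9, C=5.
G+C = 9 + 5 = 14 out of 21 bases
%GC = 14/21 × 100 = 66.67% ≈ 67%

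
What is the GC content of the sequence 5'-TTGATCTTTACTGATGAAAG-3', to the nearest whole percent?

30%

C=2, G=4, A=6, T=8
G+C = 4 + 2 = 6 out of 20 bases
%GC = 6/20 × 100 = 30% ≈ 30%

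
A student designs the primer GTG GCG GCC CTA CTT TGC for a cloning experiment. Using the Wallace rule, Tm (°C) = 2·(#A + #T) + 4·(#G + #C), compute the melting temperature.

60°C

G=6, A=1, T=5, C=6
So N_AT = 6 and N_GC = 12.
Tm = 2×6 + 4×12 = 60°C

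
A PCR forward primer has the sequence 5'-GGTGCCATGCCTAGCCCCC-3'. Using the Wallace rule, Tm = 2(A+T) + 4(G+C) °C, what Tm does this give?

66°C

Counting bases: A=2, C=9, T=3, G=5
A+T = 5, G+C = 14
Tm = 2(5) + 4(14) = 10 + 56 = 66°C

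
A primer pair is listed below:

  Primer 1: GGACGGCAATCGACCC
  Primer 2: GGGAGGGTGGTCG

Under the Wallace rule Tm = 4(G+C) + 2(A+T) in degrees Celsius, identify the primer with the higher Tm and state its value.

Primer 1, 54°C

Primer 1: A+T=5, G+C=11 → Tm = 2(5)+4(11) = 54°C
Primer 2: A+T=3, G+C=10 → Tm = 2(3)+4(10) = 46°C
54°C vs 46°C → primer 1 is higher.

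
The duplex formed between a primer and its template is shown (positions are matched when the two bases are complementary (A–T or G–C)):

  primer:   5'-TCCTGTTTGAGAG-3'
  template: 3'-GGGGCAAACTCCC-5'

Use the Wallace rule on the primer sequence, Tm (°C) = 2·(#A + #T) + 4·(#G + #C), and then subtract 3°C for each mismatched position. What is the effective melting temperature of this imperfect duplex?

Primer base counts: A=2, T=5, G=4, C=2 → A+T=7, G+C=6
Perfect-match Tm = 2(7) + 4(6) = 14 + 24 = 38°C
Mismatches (positions where the bases are not complementary): 3 (at positions 1, 4, 12)
Effective Tm = 38 − 3×3 = 38 − 9 = 29°C

29°C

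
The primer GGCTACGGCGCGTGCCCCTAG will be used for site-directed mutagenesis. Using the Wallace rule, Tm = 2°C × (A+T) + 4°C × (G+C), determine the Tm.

74°C

G=8, T=3, A=2, C=8
So N_AT = 5 and N_GC = 16.
Tm = 4·16 + 2·5 = 64 + 10 = 74°C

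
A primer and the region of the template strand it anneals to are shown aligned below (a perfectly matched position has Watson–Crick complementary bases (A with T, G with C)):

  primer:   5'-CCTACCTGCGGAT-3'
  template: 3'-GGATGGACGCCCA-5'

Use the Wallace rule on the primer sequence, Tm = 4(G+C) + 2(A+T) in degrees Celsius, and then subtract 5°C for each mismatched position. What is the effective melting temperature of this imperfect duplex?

37°C

Primer base counts: A=2, T=3, G=3, C=5 → A+T=5, G+C=8
Perfect-match Tm = 2(5) + 4(8) = 10 + 32 = 42°C
Mismatches (positions where the bases are not complementary): 1 (at position 12)
Effective Tm = 42 − 1×5 = 42 − 5 = 37°C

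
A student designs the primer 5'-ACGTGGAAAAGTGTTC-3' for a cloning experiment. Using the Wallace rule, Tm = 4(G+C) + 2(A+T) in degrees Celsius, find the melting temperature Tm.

46°C

Scanning the sequence gives G=5, A=5, C=2, T=4.
AT pairs contribute 9, GC pairs contribute 7.
Tm = 2×9 + 4×7 = 46°C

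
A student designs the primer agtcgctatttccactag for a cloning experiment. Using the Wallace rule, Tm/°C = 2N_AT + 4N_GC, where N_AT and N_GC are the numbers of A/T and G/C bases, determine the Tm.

T=6, C=5, A=4, G=3
AT pairs contribute 10, GC pairs contribute 8.
Tm = 2×10 + 4×8 = 52°C

52°C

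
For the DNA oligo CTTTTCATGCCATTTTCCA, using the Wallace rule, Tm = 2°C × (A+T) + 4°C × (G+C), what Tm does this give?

C=6, G=1, A=3, T=9
AT pairs contribute 12, GC pairs contribute 7.
Tm = 4·7 + 2·12 = 28 + 24 = 52°C

52°C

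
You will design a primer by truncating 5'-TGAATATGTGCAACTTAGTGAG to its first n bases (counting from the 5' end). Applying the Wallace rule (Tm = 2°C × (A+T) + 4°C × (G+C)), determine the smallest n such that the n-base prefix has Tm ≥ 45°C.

First 17 bases: TGAATATGTGCAACTTA → Tm = 44°C (< 45°C)
First 18 bases: TGAATATGTGCAACTTAG → Tm = 48°C (≥ 45°C)
Each additional base adds 2°C (A/T) or 4°C (G/C), so Tm is non-decreasing in n; n = 18 is the first length to reach 45°C.

n = 18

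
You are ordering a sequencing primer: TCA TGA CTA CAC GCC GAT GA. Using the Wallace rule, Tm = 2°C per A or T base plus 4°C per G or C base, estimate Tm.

Base counts: G=4, T=4, A=6, C=6
AT pairs contribute 10, GC pairs contribute 10.
Tm = 4·10 + 2·10 = 40 + 20 = 60°C

60°C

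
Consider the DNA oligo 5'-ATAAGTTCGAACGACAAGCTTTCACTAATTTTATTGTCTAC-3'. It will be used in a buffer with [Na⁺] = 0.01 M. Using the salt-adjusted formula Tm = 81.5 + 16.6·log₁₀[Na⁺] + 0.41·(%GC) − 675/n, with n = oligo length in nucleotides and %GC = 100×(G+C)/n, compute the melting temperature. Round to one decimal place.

44.8°C

Length n = 41. Base counts: C=8, G=5, A=13, T=15
G+C = 13, so %GC = 13/41 × 100 = 31.707%
Salt term: 16.6 × (-2) = -33.2
GC term: 0.41 × 31.707 = 13; length term: −675/41 = −16.463
Tm = 81.5 + (-33.2) + 13 − 16.463 = 44.837 → 44.8°C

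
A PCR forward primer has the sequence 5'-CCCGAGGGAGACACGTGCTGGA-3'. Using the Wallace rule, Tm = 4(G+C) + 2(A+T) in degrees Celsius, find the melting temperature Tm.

Counting bases: T=2, C=6, A=5, G=9
AT pairs contribute 7, GC pairs contribute 15.
Tm = 2×7 + 4×15 = 74°C

74°C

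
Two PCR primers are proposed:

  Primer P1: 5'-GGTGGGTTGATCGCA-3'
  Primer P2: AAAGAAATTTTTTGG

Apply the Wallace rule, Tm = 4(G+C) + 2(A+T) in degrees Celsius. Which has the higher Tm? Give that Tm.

Primer P1, 48°C

Primer P1: A+T=6, G+C=9 → Tm = 2(6)+4(9) = 48°C
Primer P2: A+T=12, G+C=3 → Tm = 2(12)+4(3) = 36°C
48°C vs 36°C → primer P1 is higher.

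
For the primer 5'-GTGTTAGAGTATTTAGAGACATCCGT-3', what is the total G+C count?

Base counts: G=7, T=9, C=3, A=7
Total G or C: 7 + 3 = 10

10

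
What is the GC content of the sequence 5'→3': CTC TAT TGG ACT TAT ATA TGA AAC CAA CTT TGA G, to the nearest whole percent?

C=6, A=11, G=5, T=12
G+C = 5 + 6 = 11 out of 34 bases
%GC = 11/34 × 100 = 32.35% ≈ 32%

32%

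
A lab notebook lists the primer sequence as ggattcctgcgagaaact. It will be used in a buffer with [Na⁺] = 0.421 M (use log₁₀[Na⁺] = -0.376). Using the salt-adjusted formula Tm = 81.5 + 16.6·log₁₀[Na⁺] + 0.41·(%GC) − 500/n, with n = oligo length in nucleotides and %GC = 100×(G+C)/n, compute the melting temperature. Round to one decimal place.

Length n = 18. C=4, T=4, A=5, G=5
G+C = 9, so %GC = 9/18 × 100 = 50%
Salt term: 16.6 × (-0.376) = -6.242
GC term: 0.41 × 50 = 20.5; length term: −500/18 = −27.778
Tm = 81.5 + (-6.242) + 20.5 − 27.778 = 67.98 → 68.0°C

68.0°C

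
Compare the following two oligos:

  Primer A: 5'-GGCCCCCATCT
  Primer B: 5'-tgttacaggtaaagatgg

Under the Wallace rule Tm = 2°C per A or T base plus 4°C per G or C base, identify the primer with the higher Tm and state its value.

Primer B, 50°C

Primer A: A+T=3, G+C=8 → Tm = 2(3)+4(8) = 38°C
Primer B: A+T=11, G+C=7 → Tm = 2(11)+4(7) = 50°C
38°C vs 50°C → primer B is higher.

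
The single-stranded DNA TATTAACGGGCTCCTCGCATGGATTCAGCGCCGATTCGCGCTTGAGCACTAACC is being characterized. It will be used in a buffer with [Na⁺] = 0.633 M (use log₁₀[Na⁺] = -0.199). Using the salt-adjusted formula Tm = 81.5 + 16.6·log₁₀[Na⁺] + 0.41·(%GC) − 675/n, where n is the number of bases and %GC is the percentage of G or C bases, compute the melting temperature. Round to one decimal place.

Length n = 54. Base counts: T=13, C=17, G=13, A=11
G+C = 30, so %GC = 30/54 × 100 = 55.556%
Salt term: 16.6 × (-0.199) = -3.303
GC term: 0.41 × 55.556 = 22.778; length term: −675/54 = −12.5
Tm = 81.5 + (-3.303) + 22.778 − 12.5 = 88.475 → 88.5°C

88.5°C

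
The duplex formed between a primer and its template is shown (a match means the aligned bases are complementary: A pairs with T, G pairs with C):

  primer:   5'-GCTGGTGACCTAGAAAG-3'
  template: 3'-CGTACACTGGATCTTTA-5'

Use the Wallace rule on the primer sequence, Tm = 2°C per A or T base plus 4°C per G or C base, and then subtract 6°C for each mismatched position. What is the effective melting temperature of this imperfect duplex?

Primer base counts: A=5, T=3, G=6, C=3 → A+T=8, G+C=9
Perfect-match Tm = 2(8) + 4(9) = 16 + 36 = 52°C
Mismatches (positions where the bases are not complementary): 3 (at positions 3, 4, 17)
Effective Tm = 52 − 3×6 = 52 − 18 = 34°C

34°C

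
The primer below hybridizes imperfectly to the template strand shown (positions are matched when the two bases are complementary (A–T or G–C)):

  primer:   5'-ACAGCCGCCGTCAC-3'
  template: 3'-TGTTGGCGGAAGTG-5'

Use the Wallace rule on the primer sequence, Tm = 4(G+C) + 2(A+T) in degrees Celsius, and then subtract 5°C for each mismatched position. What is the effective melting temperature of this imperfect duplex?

38°C

Primer base counts: A=3, T=1, G=3, C=7 → A+T=4, G+C=10
Perfect-match Tm = 2(4) + 4(10) = 8 + 40 = 48°C
Mismatches (positions where the bases are not complementary): 2 (at positions 4, 10)
Effective Tm = 48 − 2×5 = 48 − 10 = 38°C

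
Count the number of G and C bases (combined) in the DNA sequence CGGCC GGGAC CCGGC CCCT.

17

T=1, C=10, G=7, A=1
Total G or C: 7 + 10 = 17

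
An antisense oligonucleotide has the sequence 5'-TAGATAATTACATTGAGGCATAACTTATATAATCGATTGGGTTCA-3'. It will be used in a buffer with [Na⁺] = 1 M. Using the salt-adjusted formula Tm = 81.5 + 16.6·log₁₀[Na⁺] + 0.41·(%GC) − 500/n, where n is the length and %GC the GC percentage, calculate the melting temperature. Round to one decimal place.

82.2°C

Length n = 45. Counting bases: C=5, G=8, A=16, T=16
G+C = 13, so %GC = 13/45 × 100 = 28.889%
Salt term: 16.6 × (0) = 0
GC term: 0.41 × 28.889 = 11.844; length term: −500/45 = −11.111
Tm = 81.5 + (0) + 11.844 − 11.111 = 82.233 → 82.2°C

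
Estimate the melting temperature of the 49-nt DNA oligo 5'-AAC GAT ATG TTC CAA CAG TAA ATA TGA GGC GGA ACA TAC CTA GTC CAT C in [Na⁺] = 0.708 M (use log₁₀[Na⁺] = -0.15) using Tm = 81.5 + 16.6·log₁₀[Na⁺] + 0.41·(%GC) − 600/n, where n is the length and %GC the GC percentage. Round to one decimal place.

Length n = 49. Counting bases: G=9, A=18, T=11, C=11
G+C = 20, so %GC = 20/49 × 100 = 40.816%
Salt term: 16.6 × (-0.15) = -2.49
GC term: 0.41 × 40.816 = 16.735; length term: −600/49 = −12.245
Tm = 81.5 + (-2.49) + 16.735 − 12.245 = 83.5 → 83.5°C

83.5°C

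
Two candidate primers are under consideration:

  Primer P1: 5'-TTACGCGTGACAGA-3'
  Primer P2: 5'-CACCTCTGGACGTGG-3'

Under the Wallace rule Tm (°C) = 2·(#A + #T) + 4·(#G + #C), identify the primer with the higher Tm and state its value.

Primer P1: A+T=7, G+C=7 → Tm = 2(7)+4(7) = 42°C
Primer P2: A+T=5, G+C=10 → Tm = 2(5)+4(10) = 50°C
42°C vs 50°C → primer P2 is higher.

Primer P2, 50°C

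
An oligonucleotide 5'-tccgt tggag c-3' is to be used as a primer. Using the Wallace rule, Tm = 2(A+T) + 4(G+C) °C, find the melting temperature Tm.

Scanning the sequence gives G=4, T=3, C=3, A=1.
AT pairs contribute 4, GC pairs contribute 7.
Tm = 2(4) + 4(7) = 8 + 28 = 36°C

36°C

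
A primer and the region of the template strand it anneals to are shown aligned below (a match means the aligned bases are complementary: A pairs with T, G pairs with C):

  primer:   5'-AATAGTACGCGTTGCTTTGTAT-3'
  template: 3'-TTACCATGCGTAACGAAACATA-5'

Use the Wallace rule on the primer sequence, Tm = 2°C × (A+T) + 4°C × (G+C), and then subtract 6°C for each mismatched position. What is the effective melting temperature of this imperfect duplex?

Primer base counts: A=5, T=9, G=5, C=3 → A+T=14, G+C=8
Perfect-match Tm = 2(14) + 4(8) = 28 + 32 = 60°C
Mismatches (positions where the bases are not complementary): 2 (at positions 4, 11)
Effective Tm = 60 − 2×6 = 60 − 12 = 48°C

48°C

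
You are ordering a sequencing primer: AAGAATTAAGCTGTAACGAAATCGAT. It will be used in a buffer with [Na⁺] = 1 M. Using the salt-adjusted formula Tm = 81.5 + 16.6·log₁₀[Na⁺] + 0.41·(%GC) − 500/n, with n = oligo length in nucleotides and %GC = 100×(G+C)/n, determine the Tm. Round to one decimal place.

74.9°C

Length n = 26. Base counts: G=5, T=6, A=12, C=3
G+C = 8, so %GC = 8/26 × 100 = 30.769%
Salt term: 16.6 × (0) = 0
GC term: 0.41 × 30.769 = 12.615; length term: −500/26 = −19.231
Tm = 81.5 + (0) + 12.615 − 19.231 = 74.884 → 74.9°C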